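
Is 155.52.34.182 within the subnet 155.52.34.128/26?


Subnet network: 155.52.34.128
Test IP AND mask: 155.52.34.128
Yes, 155.52.34.182 is in 155.52.34.128/26


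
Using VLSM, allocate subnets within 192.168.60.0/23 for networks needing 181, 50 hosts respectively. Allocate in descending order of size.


181 hosts -> /24 (254 usable): 192.168.60.0/24
50 hosts -> /26 (62 usable): 192.168.61.0/26
Allocation: 192.168.60.0/24 (181 hosts, 254 usable); 192.168.61.0/26 (50 hosts, 62 usable)


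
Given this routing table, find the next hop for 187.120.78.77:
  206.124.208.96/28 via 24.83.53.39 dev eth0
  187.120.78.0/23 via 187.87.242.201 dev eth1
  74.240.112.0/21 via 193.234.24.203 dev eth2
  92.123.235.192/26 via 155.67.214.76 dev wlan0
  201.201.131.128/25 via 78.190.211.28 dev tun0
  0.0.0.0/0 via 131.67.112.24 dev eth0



Longest prefix match for 187.120.78.77:
  /28 206.124.208.96: no
  /23 187.120.78.0: MATCH
  /21 74.240.112.0: no
  /26 92.123.235.192: no
  /25 201.201.131.128: no
  /0 0.0.0.0: MATCH
Selected: next-hop 187.87.242.201 via eth1 (matched /23)


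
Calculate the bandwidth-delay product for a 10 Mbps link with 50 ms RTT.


BDP = bandwidth * RTT
= 10 Mbps * 50 ms
= 10 * 1e6 * 50 / 1000 bits
= 500000 bits
= 62500 bytes
= 61.0352 KB
BDP = 500000 bits (62500 bytes)


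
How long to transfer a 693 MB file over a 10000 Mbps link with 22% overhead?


Effective throughput = 10000 * (1 - 22/100) = 7800 Mbps
File size in Mb = 693 * 8 = 5544 Mb
Time = 5544 / 7800
Time = 0.7108 seconds


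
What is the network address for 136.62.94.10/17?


IP:   10001000.00111110.01011110.00001010
Mask: 11111111.11111111.10000000.00000000
AND operation:
Net:  10001000.00111110.00000000.00000000
Network: 136.62.0.0/17


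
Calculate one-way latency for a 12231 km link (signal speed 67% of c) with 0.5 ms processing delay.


Speed = 0.67 * 3e5 km/s = 201000 km/s
Propagation delay = 12231 / 201000 = 0.0609 s = 60.8507 ms
Processing delay = 0.5 ms
Total one-way latency = 61.3507 ms


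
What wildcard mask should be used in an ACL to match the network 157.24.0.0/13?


Subnet mask: 255.248.0.0
Wildcard = 255.255.255.255 - subnet mask
255 - 255 = 0
255 - 248 = 7
255 - 0 = 255
255 - 0 = 255
Wildcard: 0.7.255.255


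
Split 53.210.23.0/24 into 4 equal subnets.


New prefix = 24 + 2 = 26
Each subnet has 64 addresses
  53.210.23.0/26
  53.210.23.64/26
  53.210.23.128/26
  53.210.23.192/26
Subnets: 53.210.23.0/26, 53.210.23.64/26, 53.210.23.128/26, 53.210.23.192/26


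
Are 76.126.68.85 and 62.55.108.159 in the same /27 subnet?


Mask: 255.255.255.224
76.126.68.85 AND mask = 76.126.68.64
62.55.108.159 AND mask = 62.55.108.128
No, different subnets (76.126.68.64 vs 62.55.108.128)


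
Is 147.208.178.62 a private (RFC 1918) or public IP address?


RFC 1918 private ranges:
  10.0.0.0/8 (10.0.0.0 - 10.255.255.255)
  172.16.0.0/12 (172.16.0.0 - 172.31.255.255)
  192.168.0.0/16 (192.168.0.0 - 192.168.255.255)
Public (not in any RFC 1918 range)


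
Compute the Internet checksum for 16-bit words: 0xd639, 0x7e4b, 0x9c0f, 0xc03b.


Sum all words (with carry folding):
+ 0xd639 = 0xd639
+ 0x7e4b = 0x5485
+ 0x9c0f = 0xf094
+ 0xc03b = 0xb0d0
One's complement: ~0xb0d0
Checksum = 0x4f2f


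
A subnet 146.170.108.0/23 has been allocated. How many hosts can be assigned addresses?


Host bits = 32 - 23 = 9
Total addresses = 2^9 = 512
Usable = total - 2 (network and broadcast)
Usable hosts: 510


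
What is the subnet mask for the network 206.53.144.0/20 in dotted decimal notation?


/20 means 20 network bits, 12 host bits
Binary: 11111111111111111111000000000000
Mask: 255.255.240.0


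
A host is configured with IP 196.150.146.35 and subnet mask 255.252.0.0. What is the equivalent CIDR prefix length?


Binary: 11111111.11111100.00000000.00000000
Count leading 1s
Prefix: /14


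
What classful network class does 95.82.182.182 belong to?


First octet: 95
Binary: 01011111
0xxxxxxx -> Class A (1-126)
Class A, default mask 255.0.0.0 (/8)


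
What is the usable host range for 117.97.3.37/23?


Network: 117.97.2.0
Broadcast: 117.97.3.255
First usable = network + 1
Last usable = broadcast - 1
Range: 117.97.2.1 to 117.97.3.254


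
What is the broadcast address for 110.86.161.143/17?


Network: 110.86.128.0/17
Host bits = 15
Set all host bits to 1:
Broadcast: 110.86.255.255


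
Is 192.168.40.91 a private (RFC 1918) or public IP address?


RFC 1918 private ranges:
  10.0.0.0/8 (10.0.0.0 - 10.255.255.255)
  172.16.0.0/12 (172.16.0.0 - 172.31.255.255)
  192.168.0.0/16 (192.168.0.0 - 192.168.255.255)
Private (in 192.168.0.0/16)


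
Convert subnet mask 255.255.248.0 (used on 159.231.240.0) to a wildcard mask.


Subnet mask: 255.255.248.0
Wildcard = 255.255.255.255 - subnet mask
255 - 255 = 0
255 - 255 = 0
255 - 248 = 7
255 - 0 = 255
Wildcard: 0.0.7.255


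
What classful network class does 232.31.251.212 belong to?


First octet: 232
Binary: 11101000
1110xxxx -> Class D (224-239)
Class D (multicast), default mask N/A


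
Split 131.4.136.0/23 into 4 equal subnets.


New prefix = 23 + 2 = 25
Each subnet has 128 addresses
  131.4.136.0/25
  131.4.136.128/25
  131.4.137.0/25
  131.4.137.128/25
Subnets: 131.4.136.0/25, 131.4.136.128/25, 131.4.137.0/25, 131.4.137.128/25


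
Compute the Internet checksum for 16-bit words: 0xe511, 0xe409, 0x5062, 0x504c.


Sum all words (with carry folding):
+ 0xe511 = 0xe511
+ 0xe409 = 0xc91b
+ 0x5062 = 0x197e
+ 0x504c = 0x69ca
One's complement: ~0x69ca
Checksum = 0x9635


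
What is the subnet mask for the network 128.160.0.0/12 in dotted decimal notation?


/12 means 12 network bits, 20 host bits
Binary: 11111111111100000000000000000000
Mask: 255.240.0.0


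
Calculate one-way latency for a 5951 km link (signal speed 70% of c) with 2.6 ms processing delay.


Speed = 0.7 * 3e5 km/s = 210000 km/s
Propagation delay = 5951 / 210000 = 0.0283 s = 28.3381 ms
Processing delay = 2.6 ms
Total one-way latency = 30.9381 ms


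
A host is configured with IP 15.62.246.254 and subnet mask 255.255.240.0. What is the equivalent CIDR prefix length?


Binary: 11111111.11111111.11110000.00000000
Count leading 1s
Prefix: /20


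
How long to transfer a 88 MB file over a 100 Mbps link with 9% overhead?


Effective throughput = 100 * (1 - 9/100) = 91 Mbps
File size in Mb = 88 * 8 = 704 Mb
Time = 704 / 91
Time = 7.7363 seconds


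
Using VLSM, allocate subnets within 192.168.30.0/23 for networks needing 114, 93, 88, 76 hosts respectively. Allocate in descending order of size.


114 hosts -> /25 (126 usable): 192.168.30.0/25
93 hosts -> /25 (126 usable): 192.168.30.128/25
88 hosts -> /25 (126 usable): 192.168.31.0/25
76 hosts -> /25 (126 usable): 192.168.31.128/25
Allocation: 192.168.30.0/25 (114 hosts, 126 usable); 192.168.30.128/25 (93 hosts, 126 usable); 192.168.31.0/25 (88 hosts, 126 usable); 192.168.31.128/25 (76 hosts, 126 usable)


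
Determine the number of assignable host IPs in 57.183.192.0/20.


Host bits = 32 - 20 = 12
Total addresses = 2^12 = 4096
Usable = total - 2 (network and broadcast)
Usable hosts: 4094


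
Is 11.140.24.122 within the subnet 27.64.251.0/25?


Subnet network: 27.64.251.0
Test IP AND mask: 11.140.24.0
No, 11.140.24.122 is not in 27.64.251.0/25


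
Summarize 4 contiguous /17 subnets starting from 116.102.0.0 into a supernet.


Original prefix: /17
Number of subnets: 4 = 2^2
New prefix = 17 - 2 = 15
Supernet: 116.102.0.0/15


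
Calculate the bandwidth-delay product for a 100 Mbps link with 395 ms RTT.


BDP = bandwidth * RTT
= 100 Mbps * 395 ms
= 100 * 1e6 * 395 / 1000 bits
= 39500000 bits
= 4937500 bytes
= 4821.7773 KB
BDP = 39500000 bits (4937500 bytes)


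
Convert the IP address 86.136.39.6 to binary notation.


86 = 01010110
136 = 10001000
39 = 00100111
6 = 00000110
Binary: 01010110.10001000.00100111.00000110


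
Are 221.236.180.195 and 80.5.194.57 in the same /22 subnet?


Mask: 255.255.252.0
221.236.180.195 AND mask = 221.236.180.0
80.5.194.57 AND mask = 80.5.192.0
No, different subnets (221.236.180.0 vs 80.5.192.0)


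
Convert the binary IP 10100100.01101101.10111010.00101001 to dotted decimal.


10100100 = 164
01101101 = 109
10111010 = 186
00101001 = 41
IP: 164.109.186.41


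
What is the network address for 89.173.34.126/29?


IP:   01011001.10101101.00100010.01111110
Mask: 11111111.11111111.11111111.11111000
AND operation:
Net:  01011001.10101101.00100010.01111000
Network: 89.173.34.120/29


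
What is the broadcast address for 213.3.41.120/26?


Network: 213.3.41.64/26
Host bits = 6
Set all host bits to 1:
Broadcast: 213.3.41.127


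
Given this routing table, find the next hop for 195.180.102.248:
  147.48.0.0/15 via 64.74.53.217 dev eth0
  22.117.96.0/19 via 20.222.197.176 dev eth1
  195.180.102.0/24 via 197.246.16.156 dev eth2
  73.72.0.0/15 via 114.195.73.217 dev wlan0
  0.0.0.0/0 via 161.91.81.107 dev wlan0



Longest prefix match for 195.180.102.248:
  /15 147.48.0.0: no
  /19 22.117.96.0: no
  /24 195.180.102.0: MATCH
  /15 73.72.0.0: no
  /0 0.0.0.0: MATCH
Selected: next-hop 197.246.16.156 via eth2 (matched /24)


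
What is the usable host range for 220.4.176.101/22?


Network: 220.4.176.0
Broadcast: 220.4.179.255
First usable = network + 1
Last usable = broadcast - 1
Range: 220.4.176.1 to 220.4.179.254


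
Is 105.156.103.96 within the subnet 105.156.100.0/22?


Subnet network: 105.156.100.0
Test IP AND mask: 105.156.100.0
Yes, 105.156.103.96 is in 105.156.100.0/22


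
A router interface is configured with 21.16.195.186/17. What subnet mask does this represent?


/17 means 17 network bits, 15 host bits
Binary: 11111111111111111000000000000000
Mask: 255.255.128.0


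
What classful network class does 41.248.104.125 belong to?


First octet: 41
Binary: 00101001
0xxxxxxx -> Class A (1-126)
Class A, default mask 255.0.0.0 (/8)


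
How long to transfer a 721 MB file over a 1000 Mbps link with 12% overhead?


Effective throughput = 1000 * (1 - 12/100) = 880 Mbps
File size in Mb = 721 * 8 = 5768 Mb
Time = 5768 / 880
Time = 6.5545 seconds


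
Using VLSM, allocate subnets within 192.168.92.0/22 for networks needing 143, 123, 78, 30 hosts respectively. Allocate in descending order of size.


143 hosts -> /24 (254 usable): 192.168.92.0/24
123 hosts -> /25 (126 usable): 192.168.93.0/25
78 hosts -> /25 (126 usable): 192.168.93.128/25
30 hosts -> /27 (30 usable): 192.168.94.0/27
Allocation: 192.168.92.0/24 (143 hosts, 254 usable); 192.168.93.0/25 (123 hosts, 126 usable); 192.168.93.128/25 (78 hosts, 126 usable); 192.168.94.0/27 (30 hosts, 30 usable)


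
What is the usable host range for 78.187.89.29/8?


Network: 78.0.0.0
Broadcast: 78.255.255.255
First usable = network + 1
Last usable = broadcast - 1
Range: 78.0.0.1 to 78.255.255.254


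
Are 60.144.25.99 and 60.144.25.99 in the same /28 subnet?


Mask: 255.255.255.240
60.144.25.99 AND mask = 60.144.25.96
60.144.25.99 AND mask = 60.144.25.96
Yes, same subnet (60.144.25.96)


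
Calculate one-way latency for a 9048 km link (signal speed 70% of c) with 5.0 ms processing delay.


Speed = 0.7 * 3e5 km/s = 210000 km/s
Propagation delay = 9048 / 210000 = 0.0431 s = 43.0857 ms
Processing delay = 5.0 ms
Total one-way latency = 48.0857 ms


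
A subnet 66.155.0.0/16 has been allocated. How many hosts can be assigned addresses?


Host bits = 32 - 16 = 16
Total addresses = 2^16 = 65536
Usable = total - 2 (network and broadcast)
Usable hosts: 65534


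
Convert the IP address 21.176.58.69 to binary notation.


21 = 00010101
176 = 10110000
58 = 00111010
69 = 01000101
Binary: 00010101.10110000.00111010.01000101


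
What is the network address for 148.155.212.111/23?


IP:   10010100.10011011.11010100.01101111
Mask: 11111111.11111111.11111110.00000000
AND operation:
Net:  10010100.10011011.11010100.00000000
Network: 148.155.212.0/23


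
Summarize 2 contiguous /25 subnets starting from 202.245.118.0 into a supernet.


Original prefix: /25
Number of subnets: 2 = 2^1
New prefix = 25 - 1 = 24
Supernet: 202.245.118.0/24


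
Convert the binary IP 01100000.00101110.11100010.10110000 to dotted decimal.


01100000 = 96
00101110 = 46
11100010 = 226
10110000 = 176
IP: 96.46.226.176


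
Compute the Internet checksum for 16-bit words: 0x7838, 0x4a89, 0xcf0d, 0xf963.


Sum all words (with carry folding):
+ 0x7838 = 0x7838
+ 0x4a89 = 0xc2c1
+ 0xcf0d = 0x91cf
+ 0xf963 = 0x8b33
One's complement: ~0x8b33
Checksum = 0x74cc


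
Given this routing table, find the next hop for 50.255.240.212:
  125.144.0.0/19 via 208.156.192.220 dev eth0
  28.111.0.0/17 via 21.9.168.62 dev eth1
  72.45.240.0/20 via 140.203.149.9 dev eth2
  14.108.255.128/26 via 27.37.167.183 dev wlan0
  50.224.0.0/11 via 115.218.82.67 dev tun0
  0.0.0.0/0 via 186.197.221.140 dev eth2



Longest prefix match for 50.255.240.212:
  /19 125.144.0.0: no
  /17 28.111.0.0: no
  /20 72.45.240.0: no
  /26 14.108.255.128: no
  /11 50.224.0.0: MATCH
  /0 0.0.0.0: MATCH
Selected: next-hop 115.218.82.67 via tun0 (matched /11)


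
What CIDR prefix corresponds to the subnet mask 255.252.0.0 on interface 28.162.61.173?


Binary: 11111111.11111100.00000000.00000000
Count leading 1s
Prefix: /14


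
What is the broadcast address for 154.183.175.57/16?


Network: 154.183.0.0/16
Host bits = 16
Set all host bits to 1:
Broadcast: 154.183.255.255


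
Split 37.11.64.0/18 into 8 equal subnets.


New prefix = 18 + 3 = 21
Each subnet has 2048 addresses
  37.11.64.0/21
  37.11.72.0/21
  37.11.80.0/21
  37.11.88.0/21
  37.11.96.0/21
  37.11.104.0/21
  37.11.112.0/21
  37.11.120.0/21
Subnets: 37.11.64.0/21, 37.11.72.0/21, 37.11.80.0/21, 37.11.88.0/21, 37.11.96.0/21, 37.11.104.0/21, 37.11.112.0/21, 37.11.120.0/21


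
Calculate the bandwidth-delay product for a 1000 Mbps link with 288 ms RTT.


BDP = bandwidth * RTT
= 1000 Mbps * 288 ms
= 1000 * 1e6 * 288 / 1000 bits
= 288000000 bits
= 36000000 bytes
= 35156.25 KB
BDP = 288000000 bits (36000000 bytes)


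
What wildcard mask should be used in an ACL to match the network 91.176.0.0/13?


Subnet mask: 255.248.0.0
Wildcard = 255.255.255.255 - subnet mask
255 - 255 = 0
255 - 248 = 7
255 - 0 = 255
255 - 0 = 255
Wildcard: 0.7.255.255


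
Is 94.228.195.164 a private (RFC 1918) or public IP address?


RFC 1918 private ranges:
  10.0.0.0/8 (10.0.0.0 - 10.255.255.255)
  172.16.0.0/12 (172.16.0.0 - 172.31.255.255)
  192.168.0.0/16 (192.168.0.0 - 192.168.255.255)
Public (not in any RFC 1918 range)


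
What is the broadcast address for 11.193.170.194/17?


Network: 11.193.128.0/17
Host bits = 15
Set all host bits to 1:
Broadcast: 11.193.255.255


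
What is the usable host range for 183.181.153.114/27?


Network: 183.181.153.96
Broadcast: 183.181.153.127
First usable = network + 1
Last usable = broadcast - 1
Range: 183.181.153.97 to 183.181.153.126


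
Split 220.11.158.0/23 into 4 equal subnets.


New prefix = 23 + 2 = 25
Each subnet has 128 addresses
  220.11.158.0/25
  220.11.158.128/25
  220.11.159.0/25
  220.11.159.128/25
Subnets: 220.11.158.0/25, 220.11.158.128/25, 220.11.159.0/25, 220.11.159.128/25


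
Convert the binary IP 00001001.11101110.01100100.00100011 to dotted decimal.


00001001 = 9
11101110 = 238
01100100 = 100
00100011 = 35
IP: 9.238.100.35


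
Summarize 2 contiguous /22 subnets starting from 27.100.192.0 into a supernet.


Original prefix: /22
Number of subnets: 2 = 2^1
New prefix = 22 - 1 = 21
Supernet: 27.100.192.0/21


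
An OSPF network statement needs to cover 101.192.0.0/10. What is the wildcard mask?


Subnet mask: 255.192.0.0
Wildcard = 255.255.255.255 - subnet mask
255 - 255 = 0
255 - 192 = 63
255 - 0 = 255
255 - 0 = 255
Wildcard: 0.63.255.255


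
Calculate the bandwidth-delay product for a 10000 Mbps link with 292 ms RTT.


BDP = bandwidth * RTT
= 10000 Mbps * 292 ms
= 10000 * 1e6 * 292 / 1000 bits
= 2920000000 bits
= 365000000 bytes
= 356445.3125 KB
BDP = 2920000000 bits (365000000 bytes)


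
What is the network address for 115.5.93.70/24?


IP:   01110011.00000101.01011101.01000110
Mask: 11111111.11111111.11111111.00000000
AND operation:
Net:  01110011.00000101.01011101.00000000
Network: 115.5.93.0/24


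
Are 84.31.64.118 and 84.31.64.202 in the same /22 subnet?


Mask: 255.255.252.0
84.31.64.118 AND mask = 84.31.64.0
84.31.64.202 AND mask = 84.31.64.0
Yes, same subnet (84.31.64.0)


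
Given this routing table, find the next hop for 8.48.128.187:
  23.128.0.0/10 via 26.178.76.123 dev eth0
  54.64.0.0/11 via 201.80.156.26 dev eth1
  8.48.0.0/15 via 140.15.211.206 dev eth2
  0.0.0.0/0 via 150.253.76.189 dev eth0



Longest prefix match for 8.48.128.187:
  /10 23.128.0.0: no
  /11 54.64.0.0: no
  /15 8.48.0.0: MATCH
  /0 0.0.0.0: MATCH
Selected: next-hop 140.15.211.206 via eth2 (matched /15)


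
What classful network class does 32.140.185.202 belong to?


First octet: 32
Binary: 00100000
0xxxxxxx -> Class A (1-126)
Class A, default mask 255.0.0.0 (/8)


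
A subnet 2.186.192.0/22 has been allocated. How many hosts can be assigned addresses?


Host bits = 32 - 22 = 10
Total addresses = 2^10 = 1024
Usable = total - 2 (network and broadcast)
Usable hosts: 1022


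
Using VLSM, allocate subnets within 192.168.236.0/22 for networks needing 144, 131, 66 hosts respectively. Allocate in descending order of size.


144 hosts -> /24 (254 usable): 192.168.236.0/24
131 hosts -> /24 (254 usable): 192.168.237.0/24
66 hosts -> /25 (126 usable): 192.168.238.0/25
Allocation: 192.168.236.0/24 (144 hosts, 254 usable); 192.168.237.0/24 (131 hosts, 254 usable); 192.168.238.0/25 (66 hosts, 126 usable)


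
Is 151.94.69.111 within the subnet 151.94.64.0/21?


Subnet network: 151.94.64.0
Test IP AND mask: 151.94.64.0
Yes, 151.94.69.111 is in 151.94.64.0/21


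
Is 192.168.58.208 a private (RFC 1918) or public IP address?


RFC 1918 private ranges:
  10.0.0.0/8 (10.0.0.0 - 10.255.255.255)
  172.16.0.0/12 (172.16.0.0 - 172.31.255.255)
  192.168.0.0/16 (192.168.0.0 - 192.168.255.255)
Private (in 192.168.0.0/16)


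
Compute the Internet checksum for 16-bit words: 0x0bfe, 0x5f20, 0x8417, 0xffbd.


Sum all words (with carry folding):
+ 0x0bfe = 0x0bfe
+ 0x5f20 = 0x6b1e
+ 0x8417 = 0xef35
+ 0xffbd = 0xeef3
One's complement: ~0xeef3
Checksum = 0x110c


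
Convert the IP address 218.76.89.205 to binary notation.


218 = 11011010
76 = 01001100
89 = 01011001
205 = 11001101
Binary: 11011010.01001100.01011001.11001101


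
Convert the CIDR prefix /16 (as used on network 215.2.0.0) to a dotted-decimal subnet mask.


/16 means 16 network bits, 16 host bits
Binary: 11111111111111110000000000000000
Mask: 255.255.0.0


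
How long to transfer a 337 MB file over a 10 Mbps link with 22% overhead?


Effective throughput = 10 * (1 - 22/100) = 7.8 Mbps
File size in Mb = 337 * 8 = 2696 Mb
Time = 2696 / 7.8
Time = 345.641 seconds


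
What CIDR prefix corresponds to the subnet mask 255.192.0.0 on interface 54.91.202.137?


Binary: 11111111.11000000.00000000.00000000
Count leading 1s
Prefix: /10


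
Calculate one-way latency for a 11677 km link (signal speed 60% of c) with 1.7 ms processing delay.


Speed = 0.6 * 3e5 km/s = 180000 km/s
Propagation delay = 11677 / 180000 = 0.0649 s = 64.8722 ms
Processing delay = 1.7 ms
Total one-way latency = 66.5722 ms


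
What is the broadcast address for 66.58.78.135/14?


Network: 66.56.0.0/14
Host bits = 18
Set all host bits to 1:
Broadcast: 66.59.255.255


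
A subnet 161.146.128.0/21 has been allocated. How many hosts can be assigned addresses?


Host bits = 32 - 21 = 11
Total addresses = 2^11 = 2048
Usable = total - 2 (network and broadcast)
Usable hosts: 2046


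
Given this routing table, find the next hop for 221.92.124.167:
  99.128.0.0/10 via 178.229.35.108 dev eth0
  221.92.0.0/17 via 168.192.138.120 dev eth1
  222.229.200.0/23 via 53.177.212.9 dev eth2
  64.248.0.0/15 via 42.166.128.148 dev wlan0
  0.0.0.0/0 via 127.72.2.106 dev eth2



Longest prefix match for 221.92.124.167:
  /10 99.128.0.0: no
  /17 221.92.0.0: MATCH
  /23 222.229.200.0: no
  /15 64.248.0.0: no
  /0 0.0.0.0: MATCH
Selected: next-hop 168.192.138.120 via eth1 (matched /17)


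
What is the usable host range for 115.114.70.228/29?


Network: 115.114.70.224
Broadcast: 115.114.70.231
First usable = network + 1
Last usable = broadcast - 1
Range: 115.114.70.225 to 115.114.70.230


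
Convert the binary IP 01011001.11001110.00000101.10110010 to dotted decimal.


01011001 = 89
11001110 = 206
00000101 = 5
10110010 = 178
IP: 89.206.5.178


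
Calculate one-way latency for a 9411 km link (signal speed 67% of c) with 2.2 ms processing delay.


Speed = 0.67 * 3e5 km/s = 201000 km/s
Propagation delay = 9411 / 201000 = 0.0468 s = 46.8209 ms
Processing delay = 2.2 ms
Total one-way latency = 49.0209 ms


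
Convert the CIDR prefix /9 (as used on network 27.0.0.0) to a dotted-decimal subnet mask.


/9 means 9 network bits, 23 host bits
Binary: 11111111100000000000000000000000
Mask: 255.128.0.0


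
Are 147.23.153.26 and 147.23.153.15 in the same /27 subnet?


Mask: 255.255.255.224
147.23.153.26 AND mask = 147.23.153.0
147.23.153.15 AND mask = 147.23.153.0
Yes, same subnet (147.23.153.0)


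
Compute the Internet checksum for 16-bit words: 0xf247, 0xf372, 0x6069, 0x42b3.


Sum all words (with carry folding):
+ 0xf247 = 0xf247
+ 0xf372 = 0xe5ba
+ 0x6069 = 0x4624
+ 0x42b3 = 0x88d7
One's complement: ~0x88d7
Checksum = 0x7728


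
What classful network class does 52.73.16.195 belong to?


First octet: 52
Binary: 00110100
0xxxxxxx -> Class A (1-126)
Class A, default mask 255.0.0.0 (/8)


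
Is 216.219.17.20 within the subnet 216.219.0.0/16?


Subnet network: 216.219.0.0
Test IP AND mask: 216.219.0.0
Yes, 216.219.17.20 is in 216.219.0.0/16


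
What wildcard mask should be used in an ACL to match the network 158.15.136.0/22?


Subnet mask: 255.255.252.0
Wildcard = 255.255.255.255 - subnet mask
255 - 255 = 0
255 - 255 = 0
255 - 252 = 3
255 - 0 = 255
Wildcard: 0.0.3.255


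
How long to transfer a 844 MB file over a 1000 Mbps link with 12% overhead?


Effective throughput = 1000 * (1 - 12/100) = 880 Mbps
File size in Mb = 844 * 8 = 6752 Mb
Time = 6752 / 880
Time = 7.6727 seconds


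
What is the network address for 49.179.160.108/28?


IP:   00110001.10110011.10100000.01101100
Mask: 11111111.11111111.11111111.11110000
AND operation:
Net:  00110001.10110011.10100000.01100000
Network: 49.179.160.96/28


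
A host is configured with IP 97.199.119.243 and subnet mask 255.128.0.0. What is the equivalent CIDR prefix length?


Binary: 11111111.10000000.00000000.00000000
Count leading 1s
Prefix: /9


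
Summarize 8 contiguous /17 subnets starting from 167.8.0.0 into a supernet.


Original prefix: /17
Number of subnets: 8 = 2^3
New prefix = 17 - 3 = 14
Supernet: 167.8.0.0/14


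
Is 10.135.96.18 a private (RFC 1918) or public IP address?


RFC 1918 private ranges:
  10.0.0.0/8 (10.0.0.0 - 10.255.255.255)
  172.16.0.0/12 (172.16.0.0 - 172.31.255.255)
  192.168.0.0/16 (192.168.0.0 - 192.168.255.255)
Private (in 10.0.0.0/8)


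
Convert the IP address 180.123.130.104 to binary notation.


180 = 10110100
123 = 01111011
130 = 10000010
104 = 01101000
Binary: 10110100.01111011.10000010.01101000


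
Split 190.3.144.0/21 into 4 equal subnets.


New prefix = 21 + 2 = 23
Each subnet has 512 addresses
  190.3.144.0/23
  190.3.146.0/23
  190.3.148.0/23
  190.3.150.0/23
Subnets: 190.3.144.0/23, 190.3.146.0/23, 190.3.148.0/23, 190.3.150.0/23


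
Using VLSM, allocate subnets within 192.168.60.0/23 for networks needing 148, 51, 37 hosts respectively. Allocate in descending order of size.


148 hosts -> /24 (254 usable): 192.168.60.0/24
51 hosts -> /26 (62 usable): 192.168.61.0/26
37 hosts -> /26 (62 usable): 192.168.61.64/26
Allocation: 192.168.60.0/24 (148 hosts, 254 usable); 192.168.61.0/26 (51 hosts, 62 usable); 192.168.61.64/26 (37 hosts, 62 usable)


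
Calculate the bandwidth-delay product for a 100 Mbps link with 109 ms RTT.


BDP = bandwidth * RTT
= 100 Mbps * 109 ms
= 100 * 1e6 * 109 / 1000 bits
= 10900000 bits
= 1362500 bytes
= 1330.5664 KB
BDP = 10900000 bits (1362500 bytes)


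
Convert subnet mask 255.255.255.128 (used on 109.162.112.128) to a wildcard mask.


Subnet mask: 255.255.255.128
Wildcard = 255.255.255.255 - subnet mask
255 - 255 = 0
255 - 255 = 0
255 - 255 = 0
255 - 128 = 127
Wildcard: 0.0.0.127


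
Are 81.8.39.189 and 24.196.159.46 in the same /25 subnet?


Mask: 255.255.255.128
81.8.39.189 AND mask = 81.8.39.128
24.196.159.46 AND mask = 24.196.159.0
No, different subnets (81.8.39.128 vs 24.196.159.0)


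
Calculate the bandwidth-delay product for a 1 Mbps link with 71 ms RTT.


BDP = bandwidth * RTT
= 1 Mbps * 71 ms
= 1 * 1e6 * 71 / 1000 bits
= 71000 bits
= 8875 bytes
= 8.667 KB
BDP = 71000 bits (8875 bytes)


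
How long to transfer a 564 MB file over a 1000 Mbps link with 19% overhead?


Effective throughput = 1000 * (1 - 19/100) = 810 Mbps
File size in Mb = 564 * 8 = 4512 Mb
Time = 4512 / 810
Time = 5.5704 seconds


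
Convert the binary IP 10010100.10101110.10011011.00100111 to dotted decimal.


10010100 = 148
10101110 = 174
10011011 = 155
00100111 = 39
IP: 148.174.155.39


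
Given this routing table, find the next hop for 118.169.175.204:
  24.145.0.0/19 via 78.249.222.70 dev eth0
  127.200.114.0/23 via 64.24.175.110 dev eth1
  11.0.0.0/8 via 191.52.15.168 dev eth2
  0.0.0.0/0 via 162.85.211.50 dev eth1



Longest prefix match for 118.169.175.204:
  /19 24.145.0.0: no
  /23 127.200.114.0: no
  /8 11.0.0.0: no
  /0 0.0.0.0: MATCH
Selected: next-hop 162.85.211.50 via eth1 (matched /0)


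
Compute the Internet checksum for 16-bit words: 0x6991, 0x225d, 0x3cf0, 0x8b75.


Sum all words (with carry folding):
+ 0x6991 = 0x6991
+ 0x225d = 0x8bee
+ 0x3cf0 = 0xc8de
+ 0x8b75 = 0x5454
One's complement: ~0x5454
Checksum = 0xabab


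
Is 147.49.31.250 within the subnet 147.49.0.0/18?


Subnet network: 147.49.0.0
Test IP AND mask: 147.49.0.0
Yes, 147.49.31.250 is in 147.49.0.0/18


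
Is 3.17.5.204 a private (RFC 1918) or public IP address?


RFC 1918 private ranges:
  10.0.0.0/8 (10.0.0.0 - 10.255.255.255)
  172.16.0.0/12 (172.16.0.0 - 172.31.255.255)
  192.168.0.0/16 (192.168.0.0 - 192.168.255.255)
Public (not in any RFC 1918 range)


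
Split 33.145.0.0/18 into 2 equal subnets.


New prefix = 18 + 1 = 19
Each subnet has 8192 addresses
  33.145.0.0/19
  33.145.32.0/19
Subnets: 33.145.0.0/19, 33.145.32.0/19


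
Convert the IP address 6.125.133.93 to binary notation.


6 = 00000110
125 = 01111101
133 = 10000101
93 = 01011101
Binary: 00000110.01111101.10000101.01011101


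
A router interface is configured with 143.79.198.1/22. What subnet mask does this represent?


/22 means 22 network bits, 10 host bits
Binary: 11111111111111111111110000000000
Mask: 255.255.252.0


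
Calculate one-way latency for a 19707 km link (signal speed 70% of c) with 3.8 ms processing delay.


Speed = 0.7 * 3e5 km/s = 210000 km/s
Propagation delay = 19707 / 210000 = 0.0938 s = 93.8429 ms
Processing delay = 3.8 ms
Total one-way latency = 97.6429 ms


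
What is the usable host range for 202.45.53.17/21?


Network: 202.45.48.0
Broadcast: 202.45.55.255
First usable = network + 1
Last usable = broadcast - 1
Range: 202.45.48.1 to 202.45.55.254


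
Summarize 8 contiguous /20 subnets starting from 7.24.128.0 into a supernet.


Original prefix: /20
Number of subnets: 8 = 2^3
New prefix = 20 - 3 = 17
Supernet: 7.24.128.0/17


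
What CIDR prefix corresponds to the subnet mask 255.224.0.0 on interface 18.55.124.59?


Binary: 11111111.11100000.00000000.00000000
Count leading 1s
Prefix: /11


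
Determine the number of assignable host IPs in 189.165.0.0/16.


Host bits = 32 - 16 = 16
Total addresses = 2^16 = 65536
Usable = total - 2 (network and broadcast)
Usable hosts: 65534


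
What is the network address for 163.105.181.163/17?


IP:   10100011.01101001.10110101.10100011
Mask: 11111111.11111111.10000000.00000000
AND operation:
Net:  10100011.01101001.10000000.00000000
Network: 163.105.128.0/17


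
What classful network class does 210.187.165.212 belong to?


First octet: 210
Binary: 11010010
110xxxxx -> Class C (192-223)
Class C, default mask 255.255.255.0 (/24)


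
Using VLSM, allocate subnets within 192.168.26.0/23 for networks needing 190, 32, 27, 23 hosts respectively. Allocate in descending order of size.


190 hosts -> /24 (254 usable): 192.168.26.0/24
32 hosts -> /26 (62 usable): 192.168.27.0/26
27 hosts -> /27 (30 usable): 192.168.27.64/27
23 hosts -> /27 (30 usable): 192.168.27.96/27
Allocation: 192.168.26.0/24 (190 hosts, 254 usable); 192.168.27.0/26 (32 hosts, 62 usable); 192.168.27.64/27 (27 hosts, 30 usable); 192.168.27.96/27 (23 hosts, 30 usable)


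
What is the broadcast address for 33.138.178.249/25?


Network: 33.138.178.128/25
Host bits = 7
Set all host bits to 1:
Broadcast: 33.138.178.255


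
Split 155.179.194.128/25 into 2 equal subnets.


New prefix = 25 + 1 = 26
Each subnet has 64 addresses
  155.179.194.128/26
  155.179.194.192/26
Subnets: 155.179.194.128/26, 155.179.194.192/26


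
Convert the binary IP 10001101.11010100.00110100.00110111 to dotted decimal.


10001101 = 141
11010100 = 212
00110100 = 52
00110111 = 55
IP: 141.212.52.55


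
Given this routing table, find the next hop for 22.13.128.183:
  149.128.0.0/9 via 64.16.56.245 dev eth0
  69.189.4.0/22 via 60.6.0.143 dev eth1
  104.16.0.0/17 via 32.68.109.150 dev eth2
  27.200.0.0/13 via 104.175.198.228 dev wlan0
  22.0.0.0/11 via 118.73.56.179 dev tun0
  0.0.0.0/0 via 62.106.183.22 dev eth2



Longest prefix match for 22.13.128.183:
  /9 149.128.0.0: no
  /22 69.189.4.0: no
  /17 104.16.0.0: no
  /13 27.200.0.0: no
  /11 22.0.0.0: MATCH
  /0 0.0.0.0: MATCH
Selected: next-hop 118.73.56.179 via tun0 (matched /11)


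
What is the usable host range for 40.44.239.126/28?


Network: 40.44.239.112
Broadcast: 40.44.239.127
First usable = network + 1
Last usable = broadcast - 1
Range: 40.44.239.113 to 40.44.239.126


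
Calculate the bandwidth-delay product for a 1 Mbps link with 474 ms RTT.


BDP = bandwidth * RTT
= 1 Mbps * 474 ms
= 1 * 1e6 * 474 / 1000 bits
= 474000 bits
= 59250 bytes
= 57.8613 KB
BDP = 474000 bits (59250 bytes)


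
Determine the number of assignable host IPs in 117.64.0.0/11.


Host bits = 32 - 11 = 21
Total addresses = 2^21 = 2097152
Usable = total - 2 (network and broadcast)
Usable hosts: 2097150


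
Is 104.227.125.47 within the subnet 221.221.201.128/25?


Subnet network: 221.221.201.128
Test IP AND mask: 104.227.125.0
No, 104.227.125.47 is not in 221.221.201.128/25


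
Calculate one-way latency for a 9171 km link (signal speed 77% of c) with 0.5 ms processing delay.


Speed = 0.77 * 3e5 km/s = 231000 km/s
Propagation delay = 9171 / 231000 = 0.0397 s = 39.7013 ms
Processing delay = 0.5 ms
Total one-way latency = 40.2013 ms


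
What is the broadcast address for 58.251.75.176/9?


Network: 58.128.0.0/9
Host bits = 23
Set all host bits to 1:
Broadcast: 58.255.255.255


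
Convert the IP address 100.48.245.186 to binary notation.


100 = 01100100
48 = 00110000
245 = 11110101
186 = 10111010
Binary: 01100100.00110000.11110101.10111010


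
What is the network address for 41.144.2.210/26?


IP:   00101001.10010000.00000010.11010010
Mask: 11111111.11111111.11111111.11000000
AND operation:
Net:  00101001.10010000.00000010.11000000
Network: 41.144.2.192/26


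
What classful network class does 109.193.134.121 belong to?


First octet: 109
Binary: 01101101
0xxxxxxx -> Class A (1-126)
Class A, default mask 255.0.0.0 (/8)


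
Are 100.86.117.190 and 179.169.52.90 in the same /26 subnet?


Mask: 255.255.255.192
100.86.117.190 AND mask = 100.86.117.128
179.169.52.90 AND mask = 179.169.52.64
No, different subnets (100.86.117.128 vs 179.169.52.64)


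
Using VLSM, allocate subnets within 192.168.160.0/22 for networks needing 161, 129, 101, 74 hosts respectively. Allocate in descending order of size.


161 hosts -> /24 (254 usable): 192.168.160.0/24
129 hosts -> /24 (254 usable): 192.168.161.0/24
101 hosts -> /25 (126 usable): 192.168.162.0/25
74 hosts -> /25 (126 usable): 192.168.162.128/25
Allocation: 192.168.160.0/24 (161 hosts, 254 usable); 192.168.161.0/24 (129 hosts, 254 usable); 192.168.162.0/25 (101 hosts, 126 usable); 192.168.162.128/25 (74 hosts, 126 usable)


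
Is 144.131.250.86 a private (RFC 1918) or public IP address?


RFC 1918 private ranges:
  10.0.0.0/8 (10.0.0.0 - 10.255.255.255)
  172.16.0.0/12 (172.16.0.0 - 172.31.255.255)
  192.168.0.0/16 (192.168.0.0 - 192.168.255.255)
Public (not in any RFC 1918 range)


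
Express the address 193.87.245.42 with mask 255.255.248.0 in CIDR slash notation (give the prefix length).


Binary: 11111111.11111111.11111000.00000000
Count leading 1s
Prefix: /21


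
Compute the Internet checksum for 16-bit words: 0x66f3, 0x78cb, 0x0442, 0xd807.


Sum all words (with carry folding):
+ 0x66f3 = 0x66f3
+ 0x78cb = 0xdfbe
+ 0x0442 = 0xe400
+ 0xd807 = 0xbc08
One's complement: ~0xbc08
Checksum = 0x43f7


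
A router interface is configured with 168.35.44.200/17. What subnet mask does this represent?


/17 means 17 network bits, 15 host bits
Binary: 11111111111111111000000000000000
Mask: 255.255.128.0


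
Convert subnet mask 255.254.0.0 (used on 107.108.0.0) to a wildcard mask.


Subnet mask: 255.254.0.0
Wildcard = 255.255.255.255 - subnet mask
255 - 255 = 0
255 - 254 = 1
255 - 0 = 255
255 - 0 = 255
Wildcard: 0.1.255.255


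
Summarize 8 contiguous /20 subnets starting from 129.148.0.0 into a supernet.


Original prefix: /20
Number of subnets: 8 = 2^3
New prefix = 20 - 3 = 17
Supernet: 129.148.0.0/17


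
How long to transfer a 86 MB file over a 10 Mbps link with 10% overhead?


Effective throughput = 10 * (1 - 10/100) = 9 Mbps
File size in Mb = 86 * 8 = 688 Mb
Time = 688 / 9
Time = 76.4444 seconds


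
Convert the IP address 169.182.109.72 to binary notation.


169 = 10101001
182 = 10110110
109 = 01101101
72 = 01001000
Binary: 10101001.10110110.01101101.01001000


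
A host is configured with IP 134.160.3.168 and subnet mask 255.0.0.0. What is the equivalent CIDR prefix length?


Binary: 11111111.00000000.00000000.00000000
Count leading 1s
Prefix: /8


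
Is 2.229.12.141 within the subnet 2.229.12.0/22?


Subnet network: 2.229.12.0
Test IP AND mask: 2.229.12.0
Yes, 2.229.12.141 is in 2.229.12.0/22


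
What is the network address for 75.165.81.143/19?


IP:   01001011.10100101.01010001.10001111
Mask: 11111111.11111111.11100000.00000000
AND operation:
Net:  01001011.10100101.01000000.00000000
Network: 75.165.64.0/19


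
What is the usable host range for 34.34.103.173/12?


Network: 34.32.0.0
Broadcast: 34.47.255.255
First usable = network + 1
Last usable = broadcast - 1
Range: 34.32.0.1 to 34.47.255.254


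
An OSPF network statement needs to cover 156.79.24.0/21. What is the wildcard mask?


Subnet mask: 255.255.248.0
Wildcard = 255.255.255.255 - subnet mask
255 - 255 = 0
255 - 255 = 0
255 - 248 = 7
255 - 0 = 255
Wildcard: 0.0.7.255


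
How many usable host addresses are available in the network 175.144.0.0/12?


Host bits = 32 - 12 = 20
Total addresses = 2^20 = 1048576
Usable = total - 2 (network and broadcast)
Usable hosts: 1048574


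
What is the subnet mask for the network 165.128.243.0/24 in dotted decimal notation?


/24 means 24 network bits, 8 host bits
Binary: 11111111111111111111111100000000
Mask: 255.255.255.0


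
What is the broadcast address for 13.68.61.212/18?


Network: 13.68.0.0/18
Host bits = 14
Set all host bits to 1:
Broadcast: 13.68.63.255


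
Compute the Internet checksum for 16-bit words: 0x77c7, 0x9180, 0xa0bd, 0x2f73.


Sum all words (with carry folding):
+ 0x77c7 = 0x77c7
+ 0x9180 = 0x0948
+ 0xa0bd = 0xaa05
+ 0x2f73 = 0xd978
One's complement: ~0xd978
Checksum = 0x2687


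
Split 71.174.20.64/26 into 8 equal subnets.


New prefix = 26 + 3 = 29
Each subnet has 8 addresses
  71.174.20.64/29
  71.174.20.72/29
  71.174.20.80/29
  71.174.20.88/29
  71.174.20.96/29
  71.174.20.104/29
  71.174.20.112/29
  71.174.20.120/29
Subnets: 71.174.20.64/29, 71.174.20.72/29, 71.174.20.80/29, 71.174.20.88/29, 71.174.20.96/29, 71.174.20.104/29, 71.174.20.112/29, 71.174.20.120/29


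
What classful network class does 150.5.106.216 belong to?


First octet: 150
Binary: 10010110
10xxxxxx -> Class B (128-191)
Class B, default mask 255.255.0.0 (/16)


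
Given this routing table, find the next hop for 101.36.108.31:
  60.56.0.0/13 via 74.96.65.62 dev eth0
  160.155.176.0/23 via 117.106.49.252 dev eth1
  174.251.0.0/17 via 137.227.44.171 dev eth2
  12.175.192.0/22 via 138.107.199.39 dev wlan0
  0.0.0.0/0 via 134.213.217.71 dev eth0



Longest prefix match for 101.36.108.31:
  /13 60.56.0.0: no
  /23 160.155.176.0: no
  /17 174.251.0.0: no
  /22 12.175.192.0: no
  /0 0.0.0.0: MATCH
Selected: next-hop 134.213.217.71 via eth0 (matched /0)


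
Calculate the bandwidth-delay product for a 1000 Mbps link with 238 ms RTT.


BDP = bandwidth * RTT
= 1000 Mbps * 238 ms
= 1000 * 1e6 * 238 / 1000 bits
= 238000000 bits
= 29750000 bytes
= 29052.7344 KB
BDP = 238000000 bits (29750000 bytes)


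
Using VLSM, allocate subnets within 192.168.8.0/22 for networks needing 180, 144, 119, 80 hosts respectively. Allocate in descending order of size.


180 hosts -> /24 (254 usable): 192.168.8.0/24
144 hosts -> /24 (254 usable): 192.168.9.0/24
119 hosts -> /25 (126 usable): 192.168.10.0/25
80 hosts -> /25 (126 usable): 192.168.10.128/25
Allocation: 192.168.8.0/24 (180 hosts, 254 usable); 192.168.9.0/24 (144 hosts, 254 usable); 192.168.10.0/25 (119 hosts, 126 usable); 192.168.10.128/25 (80 hosts, 126 usable)


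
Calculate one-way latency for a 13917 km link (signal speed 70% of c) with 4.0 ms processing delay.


Speed = 0.7 * 3e5 km/s = 210000 km/s
Propagation delay = 13917 / 210000 = 0.0663 s = 66.2714 ms
Processing delay = 4.0 ms
Total one-way latency = 70.2714 ms


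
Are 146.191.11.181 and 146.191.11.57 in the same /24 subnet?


Mask: 255.255.255.0
146.191.11.181 AND mask = 146.191.11.0
146.191.11.57 AND mask = 146.191.11.0
Yes, same subnet (146.191.11.0)


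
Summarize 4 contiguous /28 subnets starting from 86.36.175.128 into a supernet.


Original prefix: /28
Number of subnets: 4 = 2^2
New prefix = 28 - 2 = 26
Supernet: 86.36.175.128/26


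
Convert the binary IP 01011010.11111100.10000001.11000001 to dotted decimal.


01011010 = 90
11111100 = 252
10000001 = 129
11000001 = 193
IP: 90.252.129.193


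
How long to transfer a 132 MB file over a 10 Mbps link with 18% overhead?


Effective throughput = 10 * (1 - 18/100) = 8.2 Mbps
File size in Mb = 132 * 8 = 1056 Mb
Time = 1056 / 8.2
Time = 128.7805 seconds


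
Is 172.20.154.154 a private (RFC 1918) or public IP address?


RFC 1918 private ranges:
  10.0.0.0/8 (10.0.0.0 - 10.255.255.255)
  172.16.0.0/12 (172.16.0.0 - 172.31.255.255)
  192.168.0.0/16 (192.168.0.0 - 192.168.255.255)
Private (in 172.16.0.0/12)


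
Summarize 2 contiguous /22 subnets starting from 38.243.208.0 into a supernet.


Original prefix: /22
Number of subnets: 2 = 2^1
New prefix = 22 - 1 = 21
Supernet: 38.243.208.0/21


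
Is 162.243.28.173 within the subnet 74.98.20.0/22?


Subnet network: 74.98.20.0
Test IP AND mask: 162.243.28.0
No, 162.243.28.173 is not in 74.98.20.0/22
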